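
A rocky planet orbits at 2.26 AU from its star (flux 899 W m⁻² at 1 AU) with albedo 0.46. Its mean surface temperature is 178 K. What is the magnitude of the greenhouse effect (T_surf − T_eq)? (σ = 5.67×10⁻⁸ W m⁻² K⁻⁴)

ΔT ≈ 34.9 K

S = 899/2.26² = 176.0 W m⁻².
T_eq = [S(1−A)/(4σ)]^(1/4) = [176.0×0.54/(4×5.67×10⁻⁸)]^(1/4) = 143.1 K.
ΔT = T_surf − T_eq = 178 − 143.1.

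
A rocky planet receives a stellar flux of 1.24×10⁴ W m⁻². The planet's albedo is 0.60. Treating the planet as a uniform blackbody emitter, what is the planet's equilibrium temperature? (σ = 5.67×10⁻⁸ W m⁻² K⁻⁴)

Energy balance: absorbed = emitted ⇒ πR²·S(1−A) = 4πR²·σT_eq⁴, so T_eq⁴ = S(1−A)/(4σ).
T_eq = [1.24×10⁴ × 0.40 / (4 × 5.67×10⁻⁸)]^(1/4) = (2.19×10¹⁰)^(1/4) = 385 K.

T_eq ≈ 385 K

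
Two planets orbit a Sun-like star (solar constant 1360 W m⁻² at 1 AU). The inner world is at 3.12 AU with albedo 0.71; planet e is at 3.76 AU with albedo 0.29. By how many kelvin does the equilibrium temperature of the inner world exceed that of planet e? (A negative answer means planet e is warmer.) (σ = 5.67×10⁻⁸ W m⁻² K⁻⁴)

ΔT ≈ -16.1 K

T_eq = [S₀(1−A)/(4σd²)]^(1/4), so T ∝ (1−A)^(1/4) / √d.
T₁ = [1360×0.29/(4×5.67×10⁻⁸×3.12²)]^(1/4) = 115.61 K.
T₂ = [1360×0.71/(4×5.67×10⁻⁸×3.76²)]^(1/4) = 131.73 K.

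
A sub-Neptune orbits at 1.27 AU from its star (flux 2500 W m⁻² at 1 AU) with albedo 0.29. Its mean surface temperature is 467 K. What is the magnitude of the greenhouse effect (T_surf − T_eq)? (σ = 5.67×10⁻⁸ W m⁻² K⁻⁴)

ΔT ≈ 203.1 K

S = 2500/1.27² = 1550 W m⁻².
T_eq = [S(1−A)/(4σ)]^(1/4) = [1550×0.71/(4×5.67×10⁻⁸)]^(1/4) = 263.9 K.
ΔT = T_surf − T_eq = 467 − 263.9.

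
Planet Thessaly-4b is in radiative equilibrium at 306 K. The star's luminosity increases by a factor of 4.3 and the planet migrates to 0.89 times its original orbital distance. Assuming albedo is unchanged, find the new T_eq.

T_eq ∝ L^(1/4) · d^(−1/2).
T′ = 306 × 4.3^(1/4) / 0.89^(1/2) = 467 K.

T_eq ≈ 467 K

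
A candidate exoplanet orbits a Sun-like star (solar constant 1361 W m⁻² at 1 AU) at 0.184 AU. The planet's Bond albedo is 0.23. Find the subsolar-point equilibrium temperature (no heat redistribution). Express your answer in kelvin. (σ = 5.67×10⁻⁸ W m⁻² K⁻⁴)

T_ss ≈ 860 K

Flux at 0.184 AU: S = 1361/0.184² = 4.02×10⁴ W m⁻².
At the subsolar point the surface absorbs S(1−A) and emits σT⁴ per unit area — no factor of 4, since only the local patch is in balance.
T = [4.02×10⁴ × 0.77 / 5.67×10⁻⁸]^(1/4) = (5.46×10¹¹)^(1/4) = 860 K.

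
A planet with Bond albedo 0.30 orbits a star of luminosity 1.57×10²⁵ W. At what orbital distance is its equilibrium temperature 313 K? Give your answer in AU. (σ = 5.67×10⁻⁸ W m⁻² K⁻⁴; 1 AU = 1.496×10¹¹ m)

From T_eq⁴ = L(1−A)/(16πσd²): d = √[L(1−A)/(16πσT_eq⁴)].
d = √[1.57×10²⁵ × 0.70 / (16π × 5.67×10⁻⁸ × (313)⁴)] = 2.00×10¹⁰ m = 0.134 AU.

d ≈ 0.134 AU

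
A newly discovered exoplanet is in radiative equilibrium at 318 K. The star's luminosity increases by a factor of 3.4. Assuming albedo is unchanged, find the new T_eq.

T_eq ≈ 432 K

T_eq ∝ L^(1/4) · d^(−1/2).
T′ = 318 × 3.4^(1/4) = 432 K.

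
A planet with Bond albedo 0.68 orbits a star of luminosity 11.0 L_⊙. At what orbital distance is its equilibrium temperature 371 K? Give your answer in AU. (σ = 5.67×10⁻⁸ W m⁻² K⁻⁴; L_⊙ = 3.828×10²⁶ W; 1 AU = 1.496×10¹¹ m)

L = 11.0 × 3.828×10²⁶ = 4.21×10²⁷ W.
From T_eq⁴ = L(1−A)/(16πσd²): d = √[L(1−A)/(16πσT_eq⁴)].
d = √[4.21×10²⁷ × 0.32 / (16π × 5.67×10⁻⁸ × (371)⁴)] = 1.58×10¹¹ m = 1.06 AU.

d ≈ 1.06 AU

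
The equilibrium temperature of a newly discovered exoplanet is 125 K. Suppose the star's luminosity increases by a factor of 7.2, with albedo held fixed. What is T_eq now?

T_eq ∝ L^(1/4) · d^(−1/2).
T′ = 125 × 7.2^(1/4) = 205 K.

T_eq ≈ 205 K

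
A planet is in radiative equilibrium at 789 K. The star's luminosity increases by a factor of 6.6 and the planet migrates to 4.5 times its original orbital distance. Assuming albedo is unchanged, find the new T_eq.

T_eq ∝ L^(1/4) · d^(−1/2).
T′ = 789 × 6.6^(1/4) / 4.5^(1/2) = 596 K.

T_eq ≈ 596 K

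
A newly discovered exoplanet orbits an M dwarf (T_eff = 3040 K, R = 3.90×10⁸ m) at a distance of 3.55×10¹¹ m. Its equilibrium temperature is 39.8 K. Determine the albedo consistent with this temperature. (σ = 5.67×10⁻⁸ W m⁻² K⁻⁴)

A ≈ 0.90

L = 4πR_⋆²σT_⋆⁴ = 4π(3.90×10⁸)² × 5.67×10⁻⁸ × (3040)⁴ = 9.26×10²⁴ W.
S = L/(4πd²) = 5.84 W m⁻².
From T_eq⁴ = S(1−A)/(4σ): 1−A = 4σT_eq⁴/S.
1−A = 4 × 5.67×10⁻⁸ × (39.8)⁴ / 5.84 = 0.097.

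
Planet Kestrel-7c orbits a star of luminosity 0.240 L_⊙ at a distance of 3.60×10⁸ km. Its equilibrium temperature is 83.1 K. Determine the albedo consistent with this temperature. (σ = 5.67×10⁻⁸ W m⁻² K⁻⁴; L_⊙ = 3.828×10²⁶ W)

A ≈ 0.81

d = 3.60×10⁸ km = 3.60×10¹¹ m.
L = 0.240 × 3.828×10²⁶ = 9.19×10²⁵ W.
Flux: S = L/(4πd²) = 9.19×10²⁵/(4π×(3.60×10¹¹)²) = 56.4 W m⁻².
From T_eq⁴ = S(1−A)/(4σ): 1−A = 4σT_eq⁴/S.
1−A = 4 × 5.67×10⁻⁸ × (83.1)⁴ / 56.4 = 0.192.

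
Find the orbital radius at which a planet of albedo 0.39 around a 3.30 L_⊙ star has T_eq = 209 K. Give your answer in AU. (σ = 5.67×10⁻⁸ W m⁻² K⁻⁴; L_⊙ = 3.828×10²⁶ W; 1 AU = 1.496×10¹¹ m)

d ≈ 2.52 AU

L = 3.30 × 3.828×10²⁶ = 1.26×10²⁷ W.
From T_eq⁴ = L(1−A)/(16πσd²): d = √[L(1−A)/(16πσT_eq⁴)].
d = √[1.26×10²⁷ × 0.61 / (16π × 5.67×10⁻⁸ × (209)⁴)] = 3.76×10¹¹ m = 2.52 AU.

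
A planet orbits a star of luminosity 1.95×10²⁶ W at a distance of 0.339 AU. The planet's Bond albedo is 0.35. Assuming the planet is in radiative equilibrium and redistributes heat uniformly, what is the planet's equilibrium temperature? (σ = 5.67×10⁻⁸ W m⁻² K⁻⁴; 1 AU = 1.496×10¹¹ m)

d = 0.339 AU = 5.07×10¹⁰ m.
Flux: S = L/(4πd²) = 1.95×10²⁶/(4π×(5.07×10¹⁰)²) = 6030 W m⁻².
Energy balance: absorbed = emitted ⇒ πR²·S(1−A) = 4πR²·σT_eq⁴, so T_eq⁴ = S(1−A)/(4σ).
T_eq = [6030 × 0.65 / (4 × 5.67×10⁻⁸)]^(1/4) = (1.73×10¹⁰)^(1/4) = 363 K.

T_eq ≈ 363 K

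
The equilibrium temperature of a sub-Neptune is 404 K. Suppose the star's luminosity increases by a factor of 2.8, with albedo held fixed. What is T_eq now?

T_eq ≈ 523 K

T_eq ∝ L^(1/4) · d^(−1/2).
T′ = 404 × 2.8^(1/4) = 523 K.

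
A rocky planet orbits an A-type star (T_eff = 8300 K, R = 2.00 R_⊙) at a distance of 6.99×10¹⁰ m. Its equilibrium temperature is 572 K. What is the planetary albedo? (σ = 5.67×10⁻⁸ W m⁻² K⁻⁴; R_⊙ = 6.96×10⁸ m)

A ≈ 0.77

R_⋆ = 2.00 × 6.96×10⁸ = 1.39×10⁹ m.
L = 4πR_⋆²σT_⋆⁴ = 4π(1.39×10⁹)² × 5.67×10⁻⁸ × (8300)⁴ = 6.55×10²⁷ W.
S = L/(4πd²) = 1.07×10⁵ W m⁻².
From T_eq⁴ = S(1−A)/(4σ): 1−A = 4σT_eq⁴/S.
1−A = 4 × 5.67×10⁻⁸ × (572)⁴ / 1.07×10⁵ = 0.228.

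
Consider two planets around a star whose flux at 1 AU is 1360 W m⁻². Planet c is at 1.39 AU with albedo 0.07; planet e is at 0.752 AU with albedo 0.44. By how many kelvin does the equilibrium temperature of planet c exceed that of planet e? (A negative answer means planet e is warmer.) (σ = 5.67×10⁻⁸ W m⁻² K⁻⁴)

ΔT ≈ -45.8 K

T_eq = [S₀(1−A)/(4σd²)]^(1/4), so T ∝ (1−A)^(1/4) / √d.
T₁ = [1360×0.93/(4×5.67×10⁻⁸×1.39²)]^(1/4) = 231.79 K.
T₂ = [1360×0.56/(4×5.67×10⁻⁸×0.752²)]^(1/4) = 277.60 K.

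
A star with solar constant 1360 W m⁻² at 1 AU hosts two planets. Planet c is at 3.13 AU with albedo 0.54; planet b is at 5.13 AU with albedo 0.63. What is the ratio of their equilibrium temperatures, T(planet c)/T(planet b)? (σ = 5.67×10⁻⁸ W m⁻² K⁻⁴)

T₁/T₂ ≈ 1.352

T_eq = [S₀(1−A)/(4σd²)]^(1/4), so T ∝ (1−A)^(1/4) / √d.
T₁ = [1360×0.46/(4×5.67×10⁻⁸×3.13²)]^(1/4) = 129.54 K.
T₂ = [1360×0.37/(4×5.67×10⁻⁸×5.13²)]^(1/4) = 95.82 K.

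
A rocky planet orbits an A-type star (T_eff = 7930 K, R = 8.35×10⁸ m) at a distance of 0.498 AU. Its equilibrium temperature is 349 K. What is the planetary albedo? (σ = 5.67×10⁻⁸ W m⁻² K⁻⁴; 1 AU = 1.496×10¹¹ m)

d = 0.498 AU = 7.45×10¹⁰ m.
L = 4πR_⋆²σT_⋆⁴ = 4π(8.35×10⁸)² × 5.67×10⁻⁸ × (7930)⁴ = 1.96×10²⁷ W.
S = L/(4πd²) = 2.82×10⁴ W m⁻².
From T_eq⁴ = S(1−A)/(4σ): 1−A = 4σT_eq⁴/S.
1−A = 4 × 5.67×10⁻⁸ × (349)⁴ / 2.82×10⁴ = 0.119.

A ≈ 0.88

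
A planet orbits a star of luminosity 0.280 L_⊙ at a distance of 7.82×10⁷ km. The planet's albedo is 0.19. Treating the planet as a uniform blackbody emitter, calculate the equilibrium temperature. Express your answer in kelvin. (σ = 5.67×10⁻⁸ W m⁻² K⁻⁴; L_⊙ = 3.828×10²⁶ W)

d = 7.82×10⁷ km = 7.82×10¹⁰ m.
L = 0.280 × 3.828×10²⁶ = 1.07×10²⁶ W.
Flux: S = L/(4πd²) = 1.07×10²⁶/(4π×(7.82×10¹⁰)²) = 1390 W m⁻².
Energy balance: absorbed = emitted ⇒ πR²·S(1−A) = 4πR²·σT_eq⁴, so T_eq⁴ = S(1−A)/(4σ).
T_eq = [1390 × 0.81 / (4 × 5.67×10⁻⁸)]^(1/4) = (4.98×10⁹)^(1/4) = 266 K.

T_eq ≈ 266 K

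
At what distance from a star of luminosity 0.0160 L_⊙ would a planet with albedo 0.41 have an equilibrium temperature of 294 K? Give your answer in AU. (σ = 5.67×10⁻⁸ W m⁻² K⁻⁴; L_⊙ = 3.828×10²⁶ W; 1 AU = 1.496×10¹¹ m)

L = 0.0160 × 3.828×10²⁶ = 6.12×10²⁴ W.
From T_eq⁴ = L(1−A)/(16πσd²): d = √[L(1−A)/(16πσT_eq⁴)].
d = √[6.12×10²⁴ × 0.59 / (16π × 5.67×10⁻⁸ × (294)⁴)] = 1.30×10¹⁰ m = 0.0871 AU.

d ≈ 0.0871 AU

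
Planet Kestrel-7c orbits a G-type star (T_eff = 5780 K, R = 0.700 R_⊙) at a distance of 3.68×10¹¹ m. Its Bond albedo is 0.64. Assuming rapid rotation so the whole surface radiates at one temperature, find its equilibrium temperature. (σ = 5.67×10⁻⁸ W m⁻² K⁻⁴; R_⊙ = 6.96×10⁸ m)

R_⋆ = 0.700 × 6.96×10⁸ = 4.87×10⁸ m.
L = 4πR_⋆²σT_⋆⁴ = 4π(4.87×10⁸)² × 5.67×10⁻⁸ × (5780)⁴ = 1.89×10²⁶ W.
S = L/(4πd²) = 111 W m⁻².
Energy balance: absorbed = emitted ⇒ πR²·S(1−A) = 4πR²·σT_eq⁴, so T_eq⁴ = S(1−A)/(4σ).
T_eq = [111 × 0.36 / (4 × 5.67×10⁻⁸)]^(1/4) = (1.76×10⁸)^(1/4) = 115 K.

T_eq ≈ 115 K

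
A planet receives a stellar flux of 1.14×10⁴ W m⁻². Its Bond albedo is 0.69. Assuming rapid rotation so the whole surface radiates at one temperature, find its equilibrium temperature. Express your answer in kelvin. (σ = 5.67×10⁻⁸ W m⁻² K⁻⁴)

Energy balance: absorbed = emitted ⇒ πR²·S(1−A) = 4πR²·σT_eq⁴, so T_eq⁴ = S(1−A)/(4σ).
T_eq = [1.14×10⁴ × 0.31 / (4 × 5.67×10⁻⁸)]^(1/4) = (1.56×10¹⁰)^(1/4) = 353 K.

T_eq ≈ 353 K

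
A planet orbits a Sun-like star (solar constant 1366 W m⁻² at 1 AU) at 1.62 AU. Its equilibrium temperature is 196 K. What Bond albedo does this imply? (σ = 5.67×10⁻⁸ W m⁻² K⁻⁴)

Flux at 1.62 AU: S = 1366/1.62² = 520 W m⁻².
From T_eq⁴ = S(1−A)/(4σ): 1−A = 4σT_eq⁴/S.
1−A = 4 × 5.67×10⁻⁸ × (196)⁴ / 520 = 0.643.

A ≈ 0.36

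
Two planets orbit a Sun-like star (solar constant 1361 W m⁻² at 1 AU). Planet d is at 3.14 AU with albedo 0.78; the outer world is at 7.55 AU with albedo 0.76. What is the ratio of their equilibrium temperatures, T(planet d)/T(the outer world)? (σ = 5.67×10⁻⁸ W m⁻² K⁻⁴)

T_eq = [S₀(1−A)/(4σd²)]^(1/4), so T ∝ (1−A)^(1/4) / √d.
T₁ = [1361×0.22/(4×5.67×10⁻⁸×3.14²)]^(1/4) = 107.57 K.
T₂ = [1361×0.24/(4×5.67×10⁻⁸×7.55²)]^(1/4) = 70.90 K.

T₁/T₂ ≈ 1.517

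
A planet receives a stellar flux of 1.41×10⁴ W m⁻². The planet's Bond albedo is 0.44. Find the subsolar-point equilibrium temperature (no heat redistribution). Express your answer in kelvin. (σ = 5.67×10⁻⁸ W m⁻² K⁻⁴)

T_ss ≈ 611 K

At the subsolar point the surface absorbs S(1−A) and emits σT⁴ per unit area — no factor of 4, since only the local patch is in balance.
T = [1.41×10⁴ × 0.56 / 5.67×10⁻⁸]^(1/4) = (1.39×10¹¹)^(1/4) = 611 K.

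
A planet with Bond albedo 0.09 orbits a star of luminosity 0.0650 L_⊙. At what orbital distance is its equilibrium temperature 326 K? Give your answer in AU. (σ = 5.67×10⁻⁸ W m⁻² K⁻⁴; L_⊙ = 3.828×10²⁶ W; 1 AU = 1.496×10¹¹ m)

d ≈ 0.177 AU

L = 0.0650 × 3.828×10²⁶ = 2.49×10²⁵ W.
From T_eq⁴ = L(1−A)/(16πσd²): d = √[L(1−A)/(16πσT_eq⁴)].
d = √[2.49×10²⁵ × 0.91 / (16π × 5.67×10⁻⁸ × (326)⁴)] = 2.65×10¹⁰ m = 0.177 AU.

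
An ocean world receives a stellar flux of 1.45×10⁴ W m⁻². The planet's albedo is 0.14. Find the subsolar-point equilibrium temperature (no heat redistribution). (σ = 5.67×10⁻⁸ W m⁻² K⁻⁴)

T_ss ≈ 685 K

At the subsolar point the surface absorbs S(1−A) and emits σT⁴ per unit area — no factor of 4, since only the local patch is in balance.
T = [1.45×10⁴ × 0.86 / 5.67×10⁻⁸]^(1/4) = (2.20×10¹¹)^(1/4) = 685 K.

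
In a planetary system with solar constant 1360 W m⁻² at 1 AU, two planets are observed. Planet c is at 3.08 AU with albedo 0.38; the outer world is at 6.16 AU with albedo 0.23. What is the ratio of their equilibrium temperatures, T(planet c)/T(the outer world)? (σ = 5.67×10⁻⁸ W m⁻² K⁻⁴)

T_eq = [S₀(1−A)/(4σd²)]^(1/4), so T ∝ (1−A)^(1/4) / √d.
T₁ = [1360×0.62/(4×5.67×10⁻⁸×3.08²)]^(1/4) = 140.70 K.
T₂ = [1360×0.77/(4×5.67×10⁻⁸×6.16²)]^(1/4) = 105.03 K.

T₁/T₂ ≈ 1.340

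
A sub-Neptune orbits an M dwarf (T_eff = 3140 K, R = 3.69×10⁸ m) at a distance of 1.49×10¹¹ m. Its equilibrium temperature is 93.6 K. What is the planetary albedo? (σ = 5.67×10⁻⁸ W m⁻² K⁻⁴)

L = 4πR_⋆²σT_⋆⁴ = 4π(3.69×10⁸)² × 5.67×10⁻⁸ × (3140)⁴ = 9.43×10²⁴ W.
S = L/(4πd²) = 33.8 W m⁻².
From T_eq⁴ = S(1−A)/(4σ): 1−A = 4σT_eq⁴/S.
1−A = 4 × 5.67×10⁻⁸ × (93.6)⁴ / 33.8 = 0.515.

A ≈ 0.49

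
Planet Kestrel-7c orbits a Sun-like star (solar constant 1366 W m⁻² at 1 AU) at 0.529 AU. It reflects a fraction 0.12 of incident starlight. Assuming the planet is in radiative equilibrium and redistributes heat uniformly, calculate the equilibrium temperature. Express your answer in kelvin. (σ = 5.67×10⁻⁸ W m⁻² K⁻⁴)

T_eq ≈ 371 K

Flux at 0.529 AU: S = 1366/0.529² = 4880 W m⁻².
Energy balance: absorbed = emitted ⇒ πR²·S(1−A) = 4πR²·σT_eq⁴, so T_eq⁴ = S(1−A)/(4σ).
T_eq = [4880 × 0.88 / (4 × 5.67×10⁻⁸)]^(1/4) = (1.89×10¹⁰)^(1/4) = 371 K.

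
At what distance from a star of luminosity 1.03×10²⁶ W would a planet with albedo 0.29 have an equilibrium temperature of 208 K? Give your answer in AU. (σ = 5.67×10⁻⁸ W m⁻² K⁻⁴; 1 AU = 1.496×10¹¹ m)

d ≈ 0.783 AU

From T_eq⁴ = L(1−A)/(16πσd²): d = √[L(1−A)/(16πσT_eq⁴)].
d = √[1.03×10²⁶ × 0.71 / (16π × 5.67×10⁻⁸ × (208)⁴)] = 1.17×10¹¹ m = 0.783 AU.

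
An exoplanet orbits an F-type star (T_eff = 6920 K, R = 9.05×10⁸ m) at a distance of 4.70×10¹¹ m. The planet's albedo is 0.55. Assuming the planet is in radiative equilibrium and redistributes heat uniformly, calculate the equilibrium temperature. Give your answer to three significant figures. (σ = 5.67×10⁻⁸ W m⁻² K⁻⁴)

L = 4πR_⋆²σT_⋆⁴ = 4π(9.05×10⁸)² × 5.67×10⁻⁸ × (6920)⁴ = 1.34×10²⁷ W.
S = L/(4πd²) = 482 W m⁻².
Energy balance: absorbed = emitted ⇒ πR²·S(1−A) = 4πR²·σT_eq⁴, so T_eq⁴ = S(1−A)/(4σ).
T_eq = [482 × 0.45 / (4 × 5.67×10⁻⁸)]^(1/4) = (9.56×10⁸)^(1/4) = 176 K.

T_eq ≈ 176 K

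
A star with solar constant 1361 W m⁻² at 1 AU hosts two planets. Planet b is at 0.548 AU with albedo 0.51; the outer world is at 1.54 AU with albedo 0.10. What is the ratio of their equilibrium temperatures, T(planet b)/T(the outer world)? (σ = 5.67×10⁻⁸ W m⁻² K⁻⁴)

T_eq = [S₀(1−A)/(4σd²)]^(1/4), so T ∝ (1−A)^(1/4) / √d.
T₁ = [1361×0.49/(4×5.67×10⁻⁸×0.548²)]^(1/4) = 314.57 K.
T₂ = [1361×0.90/(4×5.67×10⁻⁸×1.54²)]^(1/4) = 218.45 K.

T₁/T₂ ≈ 1.440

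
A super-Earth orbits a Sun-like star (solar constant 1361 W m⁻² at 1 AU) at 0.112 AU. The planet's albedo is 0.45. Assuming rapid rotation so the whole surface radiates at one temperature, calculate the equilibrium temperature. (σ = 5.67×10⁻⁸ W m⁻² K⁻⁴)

T_eq ≈ 716 K

Flux at 0.112 AU: S = 1361/0.112² = 1.08×10⁵ W m⁻².
Energy balance: absorbed = emitted ⇒ πR²·S(1−A) = 4πR²·σT_eq⁴, so T_eq⁴ = S(1−A)/(4σ).
T_eq = [1.08×10⁵ × 0.55 / (4 × 5.67×10⁻⁸)]^(1/4) = (2.63×10¹¹)^(1/4) = 716 K.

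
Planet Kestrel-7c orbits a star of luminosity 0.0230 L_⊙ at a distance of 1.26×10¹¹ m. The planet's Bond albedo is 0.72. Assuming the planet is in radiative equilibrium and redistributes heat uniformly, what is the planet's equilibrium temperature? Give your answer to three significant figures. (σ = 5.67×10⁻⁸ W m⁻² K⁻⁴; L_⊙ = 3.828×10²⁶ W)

T_eq ≈ 85.9 K

L = 0.0230 × 3.828×10²⁶ = 8.80×10²⁴ W.
Flux: S = L/(4πd²) = 8.80×10²⁴/(4π×(1.26×10¹¹)²) = 44.1 W m⁻².
Energy balance: absorbed = emitted ⇒ πR²·S(1−A) = 4πR²·σT_eq⁴, so T_eq⁴ = S(1−A)/(4σ).
T_eq = [44.1 × 0.28 / (4 × 5.67×10⁻⁸)]^(1/4) = (5.45×10⁷)^(1/4) = 85.9 K.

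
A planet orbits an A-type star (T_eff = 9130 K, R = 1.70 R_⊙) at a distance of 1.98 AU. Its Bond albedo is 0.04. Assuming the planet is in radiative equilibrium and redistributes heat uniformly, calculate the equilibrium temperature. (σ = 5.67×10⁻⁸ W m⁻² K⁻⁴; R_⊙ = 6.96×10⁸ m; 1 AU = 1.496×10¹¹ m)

T_eq ≈ 404 K

R_⋆ = 1.70 × 6.96×10⁸ = 1.18×10⁹ m.
d = 1.98 AU = 2.96×10¹¹ m.
L = 4πR_⋆²σT_⋆⁴ = 4π(1.18×10⁹)² × 5.67×10⁻⁸ × (9130)⁴ = 6.93×10²⁷ W.
S = L/(4πd²) = 6290 W m⁻².
Energy balance: absorbed = emitted ⇒ πR²·S(1−A) = 4πR²·σT_eq⁴, so T_eq⁴ = S(1−A)/(4σ).
T_eq = [6290 × 0.96 / (4 × 5.67×10⁻⁸)]^(1/4) = (2.66×10¹⁰)^(1/4) = 404 K.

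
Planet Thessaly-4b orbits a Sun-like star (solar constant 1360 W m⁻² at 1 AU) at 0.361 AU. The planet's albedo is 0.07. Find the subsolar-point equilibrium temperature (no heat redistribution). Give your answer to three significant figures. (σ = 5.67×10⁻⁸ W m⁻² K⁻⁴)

T_ss ≈ 643 K

Flux at 0.361 AU: S = 1360/0.361² = 1.04×10⁴ W m⁻².
At the subsolar point the surface absorbs S(1−A) and emits σT⁴ per unit area — no factor of 4, since only the local patch is in balance.
T = [1.04×10⁴ × 0.93 / 5.67×10⁻⁸]^(1/4) = (1.71×10¹¹)^(1/4) = 643 K.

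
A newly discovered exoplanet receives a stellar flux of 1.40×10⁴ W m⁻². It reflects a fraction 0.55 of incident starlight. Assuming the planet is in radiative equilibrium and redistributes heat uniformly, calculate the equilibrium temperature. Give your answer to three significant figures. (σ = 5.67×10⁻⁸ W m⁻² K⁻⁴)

T_eq ≈ 408 K

Energy balance: absorbed = emitted ⇒ πR²·S(1−A) = 4πR²·σT_eq⁴, so T_eq⁴ = S(1−A)/(4σ).
T_eq = [1.40×10⁴ × 0.45 / (4 × 5.67×10⁻⁸)]^(1/4) = (2.78×10¹⁰)^(1/4) = 408 K.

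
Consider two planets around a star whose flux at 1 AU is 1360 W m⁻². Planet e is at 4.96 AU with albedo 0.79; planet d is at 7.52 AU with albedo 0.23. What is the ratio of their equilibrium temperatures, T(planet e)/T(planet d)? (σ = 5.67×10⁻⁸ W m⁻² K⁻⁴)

T₁/T₂ ≈ 0.890

T_eq = [S₀(1−A)/(4σd²)]^(1/4), so T ∝ (1−A)^(1/4) / √d.
T₁ = [1360×0.21/(4×5.67×10⁻⁸×4.96²)]^(1/4) = 84.58 K.
T₂ = [1360×0.77/(4×5.67×10⁻⁸×7.52²)]^(1/4) = 95.06 K.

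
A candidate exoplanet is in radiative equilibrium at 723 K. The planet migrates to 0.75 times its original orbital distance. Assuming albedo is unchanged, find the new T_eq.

T_eq ≈ 835 K

T_eq ∝ L^(1/4) · d^(−1/2).
T′ = 723 / 0.75^(1/2) = 835 K.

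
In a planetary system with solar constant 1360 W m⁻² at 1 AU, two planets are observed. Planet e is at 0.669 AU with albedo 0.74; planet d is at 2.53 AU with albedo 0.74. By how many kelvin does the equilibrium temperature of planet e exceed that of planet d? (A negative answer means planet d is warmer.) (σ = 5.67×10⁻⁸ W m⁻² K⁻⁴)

T_eq = [S₀(1−A)/(4σd²)]^(1/4), so T ∝ (1−A)^(1/4) / √d.
T₁ = [1360×0.26/(4×5.67×10⁻⁸×0.669²)]^(1/4) = 242.94 K.
T₂ = [1360×0.26/(4×5.67×10⁻⁸×2.53²)]^(1/4) = 124.93 K.

ΔT ≈ 118.0 K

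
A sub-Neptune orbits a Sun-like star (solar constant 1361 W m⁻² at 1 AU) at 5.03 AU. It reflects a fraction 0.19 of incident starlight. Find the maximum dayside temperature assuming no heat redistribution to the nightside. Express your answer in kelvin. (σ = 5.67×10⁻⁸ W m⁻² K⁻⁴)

T_ss ≈ 166 K

Flux at 5.03 AU: S = 1361/5.03² = 53.8 W m⁻².
With no redistribution each surface element balances locally: S(1−A) = σT⁴.
T = [53.8 × 0.81 / 5.67×10⁻⁸]^(1/4) = (7.68×10⁸)^(1/4) = 166 K.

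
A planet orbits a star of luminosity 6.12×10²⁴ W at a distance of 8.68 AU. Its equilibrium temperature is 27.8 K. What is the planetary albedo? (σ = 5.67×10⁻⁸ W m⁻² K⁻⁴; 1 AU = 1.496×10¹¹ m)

d = 8.68 AU = 1.30×10¹² m.
Flux: S = L/(4πd²) = 6.12×10²⁴/(4π×(1.30×10¹²)²) = 0.289 W m⁻².
From T_eq⁴ = S(1−A)/(4σ): 1−A = 4σT_eq⁴/S.
1−A = 4 × 5.67×10⁻⁸ × (27.8)⁴ / 0.289 = 0.469.

A ≈ 0.53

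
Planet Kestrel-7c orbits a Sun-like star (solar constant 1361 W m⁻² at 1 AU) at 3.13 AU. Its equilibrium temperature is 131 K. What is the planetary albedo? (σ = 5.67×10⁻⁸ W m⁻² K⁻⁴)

A ≈ 0.52

Flux at 3.13 AU: S = 1361/3.13² = 139 W m⁻².
From T_eq⁴ = S(1−A)/(4σ): 1−A = 4σT_eq⁴/S.
1−A = 4 × 5.67×10⁻⁸ × (131)⁴ / 139 = 0.481.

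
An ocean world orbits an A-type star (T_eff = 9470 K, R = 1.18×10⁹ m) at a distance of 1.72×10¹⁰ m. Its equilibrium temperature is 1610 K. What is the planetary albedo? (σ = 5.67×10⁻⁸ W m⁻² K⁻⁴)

L = 4πR_⋆²σT_⋆⁴ = 4π(1.18×10⁹)² × 5.67×10⁻⁸ × (9470)⁴ = 7.98×10²⁷ W.
S = L/(4πd²) = 2.15×10⁶ W m⁻².
From T_eq⁴ = S(1−A)/(4σ): 1−A = 4σT_eq⁴/S.
1−A = 4 × 5.67×10⁻⁸ × (1610)⁴ / 2.15×10⁶ = 0.710.

A ≈ 0.29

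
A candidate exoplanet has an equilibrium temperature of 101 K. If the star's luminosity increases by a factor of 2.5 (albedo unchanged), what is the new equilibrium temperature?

T_eq ≈ 127 K

T_eq ∝ L^(1/4) · d^(−1/2).
T′ = 101 × 2.5^(1/4) = 127 K.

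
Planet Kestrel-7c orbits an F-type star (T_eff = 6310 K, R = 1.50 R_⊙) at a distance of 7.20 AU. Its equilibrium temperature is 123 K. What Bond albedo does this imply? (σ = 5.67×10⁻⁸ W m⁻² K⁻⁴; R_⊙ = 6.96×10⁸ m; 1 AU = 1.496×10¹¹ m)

R_⋆ = 1.50 × 6.96×10⁸ = 1.04×10⁹ m.
d = 7.20 AU = 1.08×10¹² m.
L = 4πR_⋆²σT_⋆⁴ = 4π(1.04×10⁹)² × 5.67×10⁻⁸ × (6310)⁴ = 1.23×10²⁷ W.
S = L/(4πd²) = 84.4 W m⁻².
From T_eq⁴ = S(1−A)/(4σ): 1−A = 4σT_eq⁴/S.
1−A = 4 × 5.67×10⁻⁸ × (123)⁴ / 84.4 = 0.615.

A ≈ 0.39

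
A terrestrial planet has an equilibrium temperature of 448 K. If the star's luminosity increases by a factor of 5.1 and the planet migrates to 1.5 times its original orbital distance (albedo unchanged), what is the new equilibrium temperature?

T_eq ∝ L^(1/4) · d^(−1/2).
T′ = 448 × 5.1^(1/4) / 1.5^(1/2) = 550 K.

T_eq ≈ 550 K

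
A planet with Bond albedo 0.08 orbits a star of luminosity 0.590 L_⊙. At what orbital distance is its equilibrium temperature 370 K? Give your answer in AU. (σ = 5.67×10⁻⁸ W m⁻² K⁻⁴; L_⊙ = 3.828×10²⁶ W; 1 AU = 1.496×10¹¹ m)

d ≈ 0.417 AU

L = 0.590 × 3.828×10²⁶ = 2.26×10²⁶ W.
From T_eq⁴ = L(1−A)/(16πσd²): d = √[L(1−A)/(16πσT_eq⁴)].
d = √[2.26×10²⁶ × 0.92 / (16π × 5.67×10⁻⁸ × (370)⁴)] = 6.24×10¹⁰ m = 0.417 AU.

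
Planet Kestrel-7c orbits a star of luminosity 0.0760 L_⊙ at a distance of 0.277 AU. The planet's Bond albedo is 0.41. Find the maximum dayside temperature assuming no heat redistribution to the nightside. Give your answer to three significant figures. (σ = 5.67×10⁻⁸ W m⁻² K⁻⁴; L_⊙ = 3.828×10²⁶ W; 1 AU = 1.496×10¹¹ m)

d = 0.277 AU = 4.14×10¹⁰ m.
L = 0.0760 × 3.828×10²⁶ = 2.91×10²⁵ W.
Flux: S = L/(4πd²) = 2.91×10²⁵/(4π×(4.14×10¹⁰)²) = 1350 W m⁻².
With no redistribution each surface element balances locally: S(1−A) = σT⁴.
T = [1350 × 0.59 / 5.67×10⁻⁸]^(1/4) = (1.40×10¹⁰)^(1/4) = 344 K.

T_ss ≈ 344 K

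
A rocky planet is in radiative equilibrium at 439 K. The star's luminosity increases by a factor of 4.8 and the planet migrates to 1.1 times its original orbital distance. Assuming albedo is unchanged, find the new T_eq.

T_eq ∝ L^(1/4) · d^(−1/2).
T′ = 439 × 4.8^(1/4) / 1.1^(1/2) = 620 K.

T_eq ≈ 620 K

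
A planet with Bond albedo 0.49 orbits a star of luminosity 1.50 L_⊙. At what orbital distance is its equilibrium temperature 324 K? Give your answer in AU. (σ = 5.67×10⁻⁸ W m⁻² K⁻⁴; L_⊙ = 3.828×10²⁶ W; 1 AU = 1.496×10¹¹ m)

L = 1.50 × 3.828×10²⁶ = 5.74×10²⁶ W.
From T_eq⁴ = L(1−A)/(16πσd²): d = √[L(1−A)/(16πσT_eq⁴)].
d = √[5.74×10²⁶ × 0.51 / (16π × 5.67×10⁻⁸ × (324)⁴)] = 9.66×10¹⁰ m = 0.645 AU.

d ≈ 0.645 AU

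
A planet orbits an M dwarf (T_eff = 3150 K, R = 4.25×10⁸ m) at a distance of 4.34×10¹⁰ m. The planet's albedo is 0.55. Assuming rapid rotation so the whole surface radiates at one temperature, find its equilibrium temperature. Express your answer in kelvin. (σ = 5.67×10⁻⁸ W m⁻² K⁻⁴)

L = 4πR_⋆²σT_⋆⁴ = 4π(4.25×10⁸)² × 5.67×10⁻⁸ × (3150)⁴ = 1.27×10²⁵ W.
S = L/(4πd²) = 535 W m⁻².
Energy balance: absorbed = emitted ⇒ πR²·S(1−A) = 4πR²·σT_eq⁴, so T_eq⁴ = S(1−A)/(4σ).
T_eq = [535 × 0.45 / (4 × 5.67×10⁻⁸)]^(1/4) = (1.06×10⁹)^(1/4) = 181 K.

T_eq ≈ 181 K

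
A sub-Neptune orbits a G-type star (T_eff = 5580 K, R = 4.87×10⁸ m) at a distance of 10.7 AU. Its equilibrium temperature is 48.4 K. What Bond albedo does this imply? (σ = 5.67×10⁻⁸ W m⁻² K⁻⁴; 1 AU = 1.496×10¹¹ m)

A ≈ 0.76

d = 10.7 AU = 1.60×10¹² m.
L = 4πR_⋆²σT_⋆⁴ = 4π(4.87×10⁸)² × 5.67×10⁻⁸ × (5580)⁴ = 1.64×10²⁶ W.
S = L/(4πd²) = 5.09 W m⁻².
From T_eq⁴ = S(1−A)/(4σ): 1−A = 4σT_eq⁴/S.
1−A = 4 × 5.67×10⁻⁸ × (48.4)⁴ / 5.09 = 0.245.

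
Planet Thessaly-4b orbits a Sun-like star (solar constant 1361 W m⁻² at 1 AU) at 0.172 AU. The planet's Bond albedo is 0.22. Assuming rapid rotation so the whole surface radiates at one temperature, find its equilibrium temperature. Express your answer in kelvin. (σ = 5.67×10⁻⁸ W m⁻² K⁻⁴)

T_eq ≈ 631 K

Flux at 0.172 AU: S = 1361/0.172² = 4.60×10⁴ W m⁻².
Energy balance: absorbed = emitted ⇒ πR²·S(1−A) = 4πR²·σT_eq⁴, so T_eq⁴ = S(1−A)/(4σ).
T_eq = [4.60×10⁴ × 0.78 / (4 × 5.67×10⁻⁸)]^(1/4) = (1.58×10¹¹)^(1/4) = 631 K.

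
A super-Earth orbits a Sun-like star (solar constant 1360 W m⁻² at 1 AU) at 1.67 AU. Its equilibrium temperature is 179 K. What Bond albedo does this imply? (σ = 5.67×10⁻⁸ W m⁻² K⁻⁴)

Flux at 1.67 AU: S = 1360/1.67² = 488 W m⁻².
From T_eq⁴ = S(1−A)/(4σ): 1−A = 4σT_eq⁴/S.
1−A = 4 × 5.67×10⁻⁸ × (179)⁴ / 488 = 0.477.

A ≈ 0.52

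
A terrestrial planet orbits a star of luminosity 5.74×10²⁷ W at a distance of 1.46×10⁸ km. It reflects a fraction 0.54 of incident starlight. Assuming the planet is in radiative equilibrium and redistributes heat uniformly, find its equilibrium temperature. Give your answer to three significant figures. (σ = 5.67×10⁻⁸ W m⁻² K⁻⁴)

d = 1.46×10⁸ km = 1.46×10¹¹ m.
Flux: S = L/(4πd²) = 5.74×10²⁷/(4π×(1.46×10¹¹)²) = 2.14×10⁴ W m⁻².
Energy balance: absorbed = emitted ⇒ πR²·S(1−A) = 4πR²·σT_eq⁴, so T_eq⁴ = S(1−A)/(4σ).
T_eq = [2.14×10⁴ × 0.46 / (4 × 5.67×10⁻⁸)]^(1/4) = (4.35×10¹⁰)^(1/4) = 457 K.

T_eq ≈ 457 K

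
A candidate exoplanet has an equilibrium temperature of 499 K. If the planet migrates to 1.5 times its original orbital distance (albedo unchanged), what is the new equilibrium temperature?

T_eq ∝ L^(1/4) · d^(−1/2).
T′ = 499 / 1.5^(1/2) = 407 K.

T_eq ≈ 407 K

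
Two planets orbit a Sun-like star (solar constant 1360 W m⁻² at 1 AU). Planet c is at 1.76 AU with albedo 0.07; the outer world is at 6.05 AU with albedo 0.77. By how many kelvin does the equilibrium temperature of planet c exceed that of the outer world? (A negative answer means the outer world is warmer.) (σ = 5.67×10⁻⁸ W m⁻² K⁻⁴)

T_eq = [S₀(1−A)/(4σd²)]^(1/4), so T ∝ (1−A)^(1/4) / √d.
T₁ = [1360×0.93/(4×5.67×10⁻⁸×1.76²)]^(1/4) = 205.99 K.
T₂ = [1360×0.23/(4×5.67×10⁻⁸×6.05²)]^(1/4) = 78.35 K.

ΔT ≈ 127.6 K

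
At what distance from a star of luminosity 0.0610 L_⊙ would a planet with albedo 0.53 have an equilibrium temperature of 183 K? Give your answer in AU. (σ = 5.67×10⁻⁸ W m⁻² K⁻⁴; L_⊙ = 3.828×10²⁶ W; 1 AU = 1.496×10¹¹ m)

d ≈ 0.392 AU

L = 0.0610 × 3.828×10²⁶ = 2.34×10²⁵ W.
From T_eq⁴ = L(1−A)/(16πσd²): d = √[L(1−A)/(16πσT_eq⁴)].
d = √[2.34×10²⁵ × 0.47 / (16π × 5.67×10⁻⁸ × (183)⁴)] = 5.86×10¹⁰ m = 0.392 AU.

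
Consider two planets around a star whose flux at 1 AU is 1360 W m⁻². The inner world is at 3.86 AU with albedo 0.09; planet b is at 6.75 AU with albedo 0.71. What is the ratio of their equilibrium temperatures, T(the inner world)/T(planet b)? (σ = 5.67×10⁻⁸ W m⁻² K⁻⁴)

T_eq = [S₀(1−A)/(4σd²)]^(1/4), so T ∝ (1−A)^(1/4) / √d.
T₁ = [1360×0.91/(4×5.67×10⁻⁸×3.86²)]^(1/4) = 138.34 K.
T₂ = [1360×0.29/(4×5.67×10⁻⁸×6.75²)]^(1/4) = 78.60 K.

T₁/T₂ ≈ 1.760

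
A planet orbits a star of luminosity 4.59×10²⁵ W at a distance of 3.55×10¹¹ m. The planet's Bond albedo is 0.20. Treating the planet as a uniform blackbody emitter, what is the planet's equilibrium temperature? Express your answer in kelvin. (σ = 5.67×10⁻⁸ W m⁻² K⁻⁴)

Flux: S = L/(4πd²) = 4.59×10²⁵/(4π×(3.55×10¹¹)²) = 29.0 W m⁻².
Energy balance: absorbed = emitted ⇒ πR²·S(1−A) = 4πR²·σT_eq⁴, so T_eq⁴ = S(1−A)/(4σ).
T_eq = [29.0 × 0.80 / (4 × 5.67×10⁻⁸)]^(1/4) = (1.02×10⁸)^(1/4) = 101 K.

T_eq ≈ 101 K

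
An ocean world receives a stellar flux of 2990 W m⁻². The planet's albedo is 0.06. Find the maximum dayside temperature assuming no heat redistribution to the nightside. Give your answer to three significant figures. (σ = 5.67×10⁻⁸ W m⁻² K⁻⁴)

With no redistribution each surface element balances locally: S(1−A) = σT⁴.
T = [2990 × 0.94 / 5.67×10⁻⁸]^(1/4) = (4.96×10¹⁰)^(1/4) = 472 K.

T_ss ≈ 472 K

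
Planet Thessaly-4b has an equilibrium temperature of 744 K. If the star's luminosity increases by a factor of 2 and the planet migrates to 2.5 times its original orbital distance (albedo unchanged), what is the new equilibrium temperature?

T_eq ≈ 560 K

T_eq ∝ L^(1/4) · d^(−1/2).
T′ = 744 × 2^(1/4) / 2.5^(1/2) = 560 K.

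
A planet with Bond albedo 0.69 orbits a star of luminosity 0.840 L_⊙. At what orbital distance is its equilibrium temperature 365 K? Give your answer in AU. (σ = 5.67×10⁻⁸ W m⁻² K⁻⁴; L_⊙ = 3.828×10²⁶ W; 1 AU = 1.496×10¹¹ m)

d ≈ 0.297 AU

L = 0.840 × 3.828×10²⁶ = 3.22×10²⁶ W.
From T_eq⁴ = L(1−A)/(16πσd²): d = √[L(1−A)/(16πσT_eq⁴)].
d = √[3.22×10²⁶ × 0.31 / (16π × 5.67×10⁻⁸ × (365)⁴)] = 4.44×10¹⁰ m = 0.297 AU.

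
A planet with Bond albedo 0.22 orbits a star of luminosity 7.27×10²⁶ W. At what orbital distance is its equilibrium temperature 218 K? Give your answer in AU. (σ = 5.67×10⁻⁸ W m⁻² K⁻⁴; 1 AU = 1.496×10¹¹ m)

From T_eq⁴ = L(1−A)/(16πσd²): d = √[L(1−A)/(16πσT_eq⁴)].
d = √[7.27×10²⁶ × 0.78 / (16π × 5.67×10⁻⁸ × (218)⁴)] = 2.97×10¹¹ m = 1.98 AU.

d ≈ 1.98 AU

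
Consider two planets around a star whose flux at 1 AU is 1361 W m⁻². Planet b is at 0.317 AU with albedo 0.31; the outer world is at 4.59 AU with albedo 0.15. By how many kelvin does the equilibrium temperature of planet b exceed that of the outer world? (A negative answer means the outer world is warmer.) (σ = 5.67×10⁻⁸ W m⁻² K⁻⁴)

ΔT ≈ 325.8 K

T_eq = [S₀(1−A)/(4σd²)]^(1/4), so T ∝ (1−A)^(1/4) / √d.
T₁ = [1361×0.69/(4×5.67×10⁻⁸×0.317²)]^(1/4) = 450.54 K.
T₂ = [1361×0.85/(4×5.67×10⁻⁸×4.59²)]^(1/4) = 124.74 K.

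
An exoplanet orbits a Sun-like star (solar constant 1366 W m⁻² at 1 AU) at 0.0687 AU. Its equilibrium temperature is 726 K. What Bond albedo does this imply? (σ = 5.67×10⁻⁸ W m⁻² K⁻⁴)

A ≈ 0.78

Flux at 0.0687 AU: S = 1366/0.0687² = 2.89×10⁵ W m⁻².
From T_eq⁴ = S(1−A)/(4σ): 1−A = 4σT_eq⁴/S.
1−A = 4 × 5.67×10⁻⁸ × (726)⁴ / 2.89×10⁵ = 0.218.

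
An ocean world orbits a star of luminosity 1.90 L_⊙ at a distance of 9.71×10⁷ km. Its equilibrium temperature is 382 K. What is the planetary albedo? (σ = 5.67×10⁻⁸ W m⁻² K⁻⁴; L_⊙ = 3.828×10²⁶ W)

d = 9.71×10⁷ km = 9.71×10¹⁰ m.
L = 1.90 × 3.828×10²⁶ = 7.27×10²⁶ W.
Flux: S = L/(4πd²) = 7.27×10²⁶/(4π×(9.71×10¹⁰)²) = 6140 W m⁻².
From T_eq⁴ = S(1−A)/(4σ): 1−A = 4σT_eq⁴/S.
1−A = 4 × 5.67×10⁻⁸ × (382)⁴ / 6140 = 0.787.

A ≈ 0.21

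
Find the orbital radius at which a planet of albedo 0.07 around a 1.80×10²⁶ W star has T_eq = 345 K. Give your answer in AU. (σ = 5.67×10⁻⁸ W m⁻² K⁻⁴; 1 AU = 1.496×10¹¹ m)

From T_eq⁴ = L(1−A)/(16πσd²): d = √[L(1−A)/(16πσT_eq⁴)].
d = √[1.80×10²⁶ × 0.93 / (16π × 5.67×10⁻⁸ × (345)⁴)] = 6.44×10¹⁰ m = 0.430 AU.

d ≈ 0.430 AU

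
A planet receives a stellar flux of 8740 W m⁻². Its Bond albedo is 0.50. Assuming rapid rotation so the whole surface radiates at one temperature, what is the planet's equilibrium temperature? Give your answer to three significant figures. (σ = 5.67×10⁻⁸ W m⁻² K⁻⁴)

Energy balance: absorbed = emitted ⇒ πR²·S(1−A) = 4πR²·σT_eq⁴, so T_eq⁴ = S(1−A)/(4σ).
T_eq = [8740 × 0.50 / (4 × 5.67×10⁻⁸)]^(1/4) = (1.93×10¹⁰)^(1/4) = 373 K.

T_eq ≈ 373 K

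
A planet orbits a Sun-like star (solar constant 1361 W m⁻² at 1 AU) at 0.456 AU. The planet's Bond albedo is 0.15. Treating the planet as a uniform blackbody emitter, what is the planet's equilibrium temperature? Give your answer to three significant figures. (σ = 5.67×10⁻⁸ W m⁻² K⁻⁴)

T_eq ≈ 396 K

Flux at 0.456 AU: S = 1361/0.456² = 6550 W m⁻².
Energy balance: absorbed = emitted ⇒ πR²·S(1−A) = 4πR²·σT_eq⁴, so T_eq⁴ = S(1−A)/(4σ).
T_eq = [6550 × 0.85 / (4 × 5.67×10⁻⁸)]^(1/4) = (2.45×10¹⁰)^(1/4) = 396 K.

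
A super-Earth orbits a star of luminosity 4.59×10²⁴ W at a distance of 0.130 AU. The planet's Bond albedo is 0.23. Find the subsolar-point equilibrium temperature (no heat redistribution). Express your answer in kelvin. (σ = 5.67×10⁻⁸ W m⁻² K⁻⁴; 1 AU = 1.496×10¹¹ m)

T_ss ≈ 338 K

d = 0.130 AU = 1.94×10¹⁰ m.
Flux: S = L/(4πd²) = 4.59×10²⁴/(4π×(1.94×10¹⁰)²) = 966 W m⁻².
At the subsolar point the surface absorbs S(1−A) and emits σT⁴ per unit area — no factor of 4, since only the local patch is in balance.
T = [966 × 0.77 / 5.67×10⁻⁸]^(1/4) = (1.31×10¹⁰)^(1/4) = 338 K.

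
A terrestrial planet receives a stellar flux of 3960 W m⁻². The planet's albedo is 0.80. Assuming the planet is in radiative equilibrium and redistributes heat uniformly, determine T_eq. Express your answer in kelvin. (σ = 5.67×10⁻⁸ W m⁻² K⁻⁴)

Energy balance: absorbed = emitted ⇒ πR²·S(1−A) = 4πR²·σT_eq⁴, so T_eq⁴ = S(1−A)/(4σ).
T_eq = [3960 × 0.20 / (4 × 5.67×10⁻⁸)]^(1/4) = (3.49×10⁹)^(1/4) = 243 K.

T_eq ≈ 243 K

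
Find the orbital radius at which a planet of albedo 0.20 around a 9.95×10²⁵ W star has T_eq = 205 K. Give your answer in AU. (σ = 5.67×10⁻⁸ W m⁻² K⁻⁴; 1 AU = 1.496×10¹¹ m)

d ≈ 0.841 AU

From T_eq⁴ = L(1−A)/(16πσd²): d = √[L(1−A)/(16πσT_eq⁴)].
d = √[9.95×10²⁵ × 0.80 / (16π × 5.67×10⁻⁸ × (205)⁴)] = 1.26×10¹¹ m = 0.841 AU.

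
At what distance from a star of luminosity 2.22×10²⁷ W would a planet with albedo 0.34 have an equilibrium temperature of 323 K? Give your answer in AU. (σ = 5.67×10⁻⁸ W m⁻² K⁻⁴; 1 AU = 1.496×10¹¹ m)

d ≈ 1.45 AU

From T_eq⁴ = L(1−A)/(16πσd²): d = √[L(1−A)/(16πσT_eq⁴)].
d = √[2.22×10²⁷ × 0.66 / (16π × 5.67×10⁻⁸ × (323)⁴)] = 2.17×10¹¹ m = 1.45 AU.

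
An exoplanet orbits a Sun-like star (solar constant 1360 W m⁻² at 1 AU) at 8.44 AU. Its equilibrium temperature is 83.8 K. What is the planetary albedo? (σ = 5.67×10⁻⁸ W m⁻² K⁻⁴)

A ≈ 0.41

Flux at 8.44 AU: S = 1360/8.44² = 19.1 W m⁻².
From T_eq⁴ = S(1−A)/(4σ): 1−A = 4σT_eq⁴/S.
1−A = 4 × 5.67×10⁻⁸ × (83.8)⁴ / 19.1 = 0.586.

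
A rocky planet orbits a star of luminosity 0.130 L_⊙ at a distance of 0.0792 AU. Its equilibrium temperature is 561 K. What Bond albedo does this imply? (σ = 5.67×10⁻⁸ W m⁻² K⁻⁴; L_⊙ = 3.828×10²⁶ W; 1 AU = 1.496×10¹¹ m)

A ≈ 0.20

d = 0.0792 AU = 1.18×10¹⁰ m.
L = 0.130 × 3.828×10²⁶ = 4.98×10²⁵ W.
Flux: S = L/(4πd²) = 4.98×10²⁵/(4π×(1.18×10¹⁰)²) = 2.82×10⁴ W m⁻².
From T_eq⁴ = S(1−A)/(4σ): 1−A = 4σT_eq⁴/S.
1−A = 4 × 5.67×10⁻⁸ × (561)⁴ / 2.82×10⁴ = 0.796.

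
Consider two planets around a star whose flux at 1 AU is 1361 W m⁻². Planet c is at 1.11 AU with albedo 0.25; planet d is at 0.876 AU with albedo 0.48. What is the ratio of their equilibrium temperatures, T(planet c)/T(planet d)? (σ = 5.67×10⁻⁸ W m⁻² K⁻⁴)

T_eq = [S₀(1−A)/(4σd²)]^(1/4), so T ∝ (1−A)^(1/4) / √d.
T₁ = [1361×0.75/(4×5.67×10⁻⁸×1.11²)]^(1/4) = 245.84 K.
T₂ = [1361×0.52/(4×5.67×10⁻⁸×0.876²)]^(1/4) = 252.52 K.

T₁/T₂ ≈ 0.974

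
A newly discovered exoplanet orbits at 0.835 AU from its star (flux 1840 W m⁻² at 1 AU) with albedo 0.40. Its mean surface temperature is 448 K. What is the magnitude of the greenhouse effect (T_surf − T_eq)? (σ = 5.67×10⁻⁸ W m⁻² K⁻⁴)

S = 1840/0.835² = 2639 W m⁻².
T_eq = [S(1−A)/(4σ)]^(1/4) = [2639×0.60/(4×5.67×10⁻⁸)]^(1/4) = 289.1 K.
ΔT = T_surf − T_eq = 448 − 289.1.

ΔT ≈ 158.9 K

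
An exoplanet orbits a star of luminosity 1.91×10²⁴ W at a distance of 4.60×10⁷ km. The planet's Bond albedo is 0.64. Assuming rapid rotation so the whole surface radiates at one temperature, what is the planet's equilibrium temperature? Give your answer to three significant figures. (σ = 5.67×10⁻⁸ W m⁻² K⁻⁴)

d = 4.60×10⁷ km = 4.60×10¹⁰ m.
Flux: S = L/(4πd²) = 1.91×10²⁴/(4π×(4.60×10¹⁰)²) = 71.8 W m⁻².
Energy balance: absorbed = emitted ⇒ πR²·S(1−A) = 4πR²·σT_eq⁴, so T_eq⁴ = S(1−A)/(4σ).
T_eq = [71.8 × 0.36 / (4 × 5.67×10⁻⁸)]^(1/4) = (1.14×10⁸)^(1/4) = 103 K.

T_eq ≈ 103 K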